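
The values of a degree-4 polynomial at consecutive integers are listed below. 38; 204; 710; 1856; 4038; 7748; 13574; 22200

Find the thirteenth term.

137990

D1: 166, 506, 1146, 2182, 3710, 5826, 8626
D2: 340, 640, 1036, 1528, 2116, 2800
D3: 300, 396, 492, 588, 684
D4: 96, 96, 96, 96
Fourth differences constant at 96.
684 + 96 = 780;  2800 + 780 = 3580;  8626 + 3580 = 12206;  22200 + 12206 = 34406
780 + 96 = 876;  3580 + 876 = 4456;  12206 + 4456 = 16662;  34406 + 16662 = 51068
876 + 96 = 972;  4456 + 972 = 5428;  16662 + 5428 = 22090;  51068 + 22090 = 73158
972 + 96 = 1068;  5428 + 1068 = 6496;  22090 + 6496 = 28586;  73158 + 28586 = 101744
1068 + 96 = 1164;  6496 + 1164 = 7660;  28586 + 7660 = 36246;  101744 + 36246 = 137990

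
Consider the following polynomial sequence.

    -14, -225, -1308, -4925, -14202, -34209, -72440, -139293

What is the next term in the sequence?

Δ: -211 , -1083 , -3617 , -9277 , -20007 , -38231 , -66853
Δ²: -872 , -2534 , -5660 , -10730 , -18224 , -28622
Δ³: -1662 , -3126 , -5070 , -7494 , -10398
Δ⁴: -1464 , -1944 , -2424 , -2904
Δ⁵: -480 , -480 , -480
Fifth differences constant at -480.
-2904 − 480 = -3384;  -10398 − 3384 = -13782;  -28622 − 13782 = -42404;  -66853 − 42404 = -109257;  -139293 − 109257 = -248550

-248550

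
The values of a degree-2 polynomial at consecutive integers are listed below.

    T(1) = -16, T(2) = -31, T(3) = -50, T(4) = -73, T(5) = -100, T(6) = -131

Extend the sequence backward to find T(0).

-15, -19, -23, -27, -31
-4, -4, -4, -4
The second differences are constant at -4.
Work back: -15 + 4 = -11;  -16 + 11 = -5

-5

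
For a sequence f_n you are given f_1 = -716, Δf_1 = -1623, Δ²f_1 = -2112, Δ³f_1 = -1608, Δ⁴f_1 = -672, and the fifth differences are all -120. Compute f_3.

Build the table forward from the leading diagonal:
D5: -120  -120  -120
D4: -672  -792  -912
D3: -1608  -2280  -3072
D2: -2112  -3720  -6000
D1: -1623  -3735  -7455
f: -716  -2339  -6074

-6074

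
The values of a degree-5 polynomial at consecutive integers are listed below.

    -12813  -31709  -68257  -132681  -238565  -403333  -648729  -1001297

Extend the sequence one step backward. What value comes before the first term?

-4225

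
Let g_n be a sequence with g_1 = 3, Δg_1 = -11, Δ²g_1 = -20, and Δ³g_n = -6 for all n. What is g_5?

Build the table forward from the leading diagonal:
Third differences: -6, -6, -6, -6, -6
Second differences: -20, -26, -32, -38, -44
First differences: -11, -31, -57, -89, -127
g: 3, -8, -39, -96, -185

-185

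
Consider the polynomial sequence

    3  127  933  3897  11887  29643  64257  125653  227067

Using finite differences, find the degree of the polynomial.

5

Δ: 124, 806, 2964, 7990, 17756, 34614, 61396, 101414
Δ²: 682, 2158, 5026, 9766, 16858, 26782, 40018
Δ³: 1476, 2868, 4740, 7092, 9924, 13236
Δ⁴: 1392, 1872, 2352, 2832, 3312
Δ⁵: 480, 480, 480, 480
The fifth differences are constant, so the polynomial has degree 5.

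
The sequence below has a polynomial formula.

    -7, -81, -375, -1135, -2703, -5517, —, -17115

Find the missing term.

Using the first 6 terms:
-74, -294, -760, -1568, -2814
-220, -466, -808, -1246
-246, -342, -438
-96, -96
Constant fourth difference = -96.
Extend forward: -438 − 96 = -534;  -1246 − 534 = -1780;  -2814 − 1780 = -4594;  -5517 − 4594 = -10111

-10111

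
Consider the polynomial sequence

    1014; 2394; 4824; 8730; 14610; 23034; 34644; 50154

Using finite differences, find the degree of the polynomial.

4

Δ: 1380, 2430, 3906, 5880, 8424, 11610, 15510
Δ²: 1050, 1476, 1974, 2544, 3186, 3900
Δ³: 426, 498, 570, 642, 714
Δ⁴: 72, 72, 72, 72
The fourth differences are constant, so the polynomial has degree 4.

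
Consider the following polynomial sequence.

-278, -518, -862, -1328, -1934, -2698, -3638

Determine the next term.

First differences: -240 , -344 , -466 , -606 , -764 , -940
Second differences: -104 , -122 , -140 , -158 , -176
Third differences: -18 , -18 , -18 , -18
Third differences constant at -18.
-176 − 18 = -194;  -940 − 194 = -1134;  -3638 − 1134 = -4772

-4772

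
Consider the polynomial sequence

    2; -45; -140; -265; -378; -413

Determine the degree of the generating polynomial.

D1: -47, -95, -125, -113, -35
D2: -48, -30, 12, 78
D3: 18, 42, 66
D4: 24, 24
The fourth differences are constant, so the polynomial has degree 4.

4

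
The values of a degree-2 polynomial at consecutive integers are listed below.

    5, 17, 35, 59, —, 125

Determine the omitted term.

89

Using the first 4 terms:
D1: 12, 18, 24
D2: 6, 6
Constant second difference = 6.
Extend forward: 24 + 6 = 30;  59 + 30 = 89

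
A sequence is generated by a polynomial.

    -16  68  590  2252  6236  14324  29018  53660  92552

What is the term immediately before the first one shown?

84, 522, 1662, 3984, 8088, 14694, 24642, 38892
438, 1140, 2322, 4104, 6606, 9948, 14250
702, 1182, 1782, 2502, 3342, 4302
480, 600, 720, 840, 960
120, 120, 120, 120
The fifth differences are constant at 120.
Work back: 480 − 120 = 360;  702 − 360 = 342;  438 − 342 = 96;  84 − 96 = -12;  -16 + 12 = -4

-4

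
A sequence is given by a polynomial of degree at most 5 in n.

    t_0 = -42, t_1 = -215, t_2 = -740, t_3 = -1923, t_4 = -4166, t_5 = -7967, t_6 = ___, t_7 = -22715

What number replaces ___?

Using the first 6 terms:
First differences: -173, -525, -1183, -2243, -3801
Second differences: -352, -658, -1060, -1558
Third differences: -306, -402, -498
Fourth differences: -96, -96
Constant fourth difference = -96.
Extend forward: -498 − 96 = -594;  -1558 − 594 = -2152;  -3801 − 2152 = -5953;  -7967 − 5953 = -13920

-13920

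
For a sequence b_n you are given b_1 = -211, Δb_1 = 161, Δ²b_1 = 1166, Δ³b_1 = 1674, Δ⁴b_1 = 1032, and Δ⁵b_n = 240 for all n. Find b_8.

125152

Build the table forward from the leading diagonal:
Fifth differences: 240  240  240  240  240  240  240  240
Fourth differences: 1032  1272  1512  1752  1992  2232  2472  2712
Third differences: 1674  2706  3978  5490  7242  9234  11466  13938
Second differences: 1166  2840  5546  9524  15014  22256  31490  42956
First differences: 161  1327  4167  9713  19237  34251  56507  87997
b: -211  -50  1277  5444  15157  34394  68645  125152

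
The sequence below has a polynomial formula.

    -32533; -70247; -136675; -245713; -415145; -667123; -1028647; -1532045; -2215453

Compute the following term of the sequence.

-3123295

Δ: -37714, -66428, -109038, -169432, -251978, -361524, -503398, -683408
Δ²: -28714, -42610, -60394, -82546, -109546, -141874, -180010
Δ³: -13896, -17784, -22152, -27000, -32328, -38136
Δ⁴: -3888, -4368, -4848, -5328, -5808
Δ⁵: -480, -480, -480, -480
Fifth differences constant at -480.
-5808 − 480 = -6288;  -38136 − 6288 = -44424;  -180010 − 44424 = -224434;  -683408 − 224434 = -907842;  -2215453 − 907842 = -3123295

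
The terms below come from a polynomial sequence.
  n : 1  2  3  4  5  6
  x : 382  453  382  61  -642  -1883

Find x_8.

Δ: 71 , -71 , -321 , -703 , -1241
Δ²: -142 , -250 , -382 , -538
Δ³: -108 , -132 , -156
Δ⁴: -24 , -24
Constant fourth difference = -24, so extend:
-156 − 24 = -180;  -538 − 180 = -718;  -1241 − 718 = -1959;  -1883 − 1959 = -3842
-180 − 24 = -204;  -718 − 204 = -922;  -1959 − 922 = -2881;  -3842 − 2881 = -6723

-6723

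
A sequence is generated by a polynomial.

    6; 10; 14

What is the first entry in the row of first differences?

4

D1: 4, 4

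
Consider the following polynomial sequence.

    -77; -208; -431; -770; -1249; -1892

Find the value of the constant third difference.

-24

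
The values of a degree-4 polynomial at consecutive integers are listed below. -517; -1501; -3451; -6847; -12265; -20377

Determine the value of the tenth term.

-96565

D1: -984, -1950, -3396, -5418, -8112
D2: -966, -1446, -2022, -2694
D3: -480, -576, -672
D4: -96, -96
The fourth differences are constant (-96).
-672 − 96 = -768;  -2694 − 768 = -3462;  -8112 − 3462 = -11574;  -20377 − 11574 = -31951
-768 − 96 = -864;  -3462 − 864 = -4326;  -11574 − 4326 = -15900;  -31951 − 15900 = -47851
-864 − 96 = -960;  -4326 − 960 = -5286;  -15900 − 5286 = -21186;  -47851 − 21186 = -69037
-960 − 96 = -1056;  -5286 − 1056 = -6342;  -21186 − 6342 = -27528;  -69037 − 27528 = -96565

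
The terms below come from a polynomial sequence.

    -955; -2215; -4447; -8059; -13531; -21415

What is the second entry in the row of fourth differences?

-72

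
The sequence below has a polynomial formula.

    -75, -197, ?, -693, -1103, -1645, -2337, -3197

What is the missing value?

Using the last 5 terms:
D1: -410, -542, -692, -860
D2: -132, -150, -168
D3: -18, -18
Constant third difference = -18.
Extend backward: -132 + 18 = -114;  -410 + 114 = -296;  -693 + 296 = -397

-397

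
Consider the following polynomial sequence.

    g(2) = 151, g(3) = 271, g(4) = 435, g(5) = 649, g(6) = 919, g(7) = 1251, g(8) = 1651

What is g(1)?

Δ: 120, 164, 214, 270, 332, 400
Δ²: 44, 50, 56, 62, 68
Δ³: 6, 6, 6, 6
The third differences are constant at 6.
Work back: 44 − 6 = 38;  120 − 38 = 82;  151 − 82 = 69

69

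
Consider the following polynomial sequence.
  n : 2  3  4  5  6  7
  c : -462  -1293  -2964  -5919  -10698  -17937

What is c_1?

-123

D1: -831, -1671, -2955, -4779, -7239
D2: -840, -1284, -1824, -2460
D3: -444, -540, -636
D4: -96, -96
The fourth differences are constant at -96.
Work back: -444 + 96 = -348;  -840 + 348 = -492;  -831 + 492 = -339;  -462 + 339 = -123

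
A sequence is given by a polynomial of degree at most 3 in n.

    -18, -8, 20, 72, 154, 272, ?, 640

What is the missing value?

432

Using the first 6 terms:
First differences: 10, 28, 52, 82, 118
Second differences: 18, 24, 30, 36
Third differences: 6, 6, 6
Constant third difference = 6.
Extend forward: 36 + 6 = 42;  118 + 42 = 160;  272 + 160 = 432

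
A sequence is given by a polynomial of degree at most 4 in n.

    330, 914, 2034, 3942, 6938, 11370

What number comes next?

D1: 584, 1120, 1908, 2996, 4432
D2: 536, 788, 1088, 1436
D3: 252, 300, 348
D4: 48, 48
The fourth differences are constant (48).
348 + 48 = 396;  1436 + 396 = 1832;  4432 + 1832 = 6264;  11370 + 6264 = 17634

17634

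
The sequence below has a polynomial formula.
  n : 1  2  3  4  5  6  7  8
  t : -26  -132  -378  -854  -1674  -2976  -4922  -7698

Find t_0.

D1: -106, -246, -476, -820, -1302, -1946, -2776
D2: -140, -230, -344, -482, -644, -830
D3: -90, -114, -138, -162, -186
D4: -24, -24, -24, -24
The fourth differences are constant at -24.
Work back: -90 + 24 = -66;  -140 + 66 = -74;  -106 + 74 = -32;  -26 + 32 = 6

6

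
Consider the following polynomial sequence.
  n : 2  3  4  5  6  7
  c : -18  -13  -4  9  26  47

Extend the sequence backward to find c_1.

D1: 5  9  13  17  21
D2: 4  4  4  4
The second differences are constant at 4.
Work back: 5 − 4 = 1;  -18 − 1 = -19

-19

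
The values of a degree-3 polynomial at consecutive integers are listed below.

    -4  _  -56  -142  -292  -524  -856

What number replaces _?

-16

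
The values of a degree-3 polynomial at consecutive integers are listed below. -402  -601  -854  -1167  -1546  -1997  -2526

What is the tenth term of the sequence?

-199 , -253 , -313 , -379 , -451 , -529
-54 , -60 , -66 , -72 , -78
-6 , -6 , -6 , -6
Third differences constant at -6.
-78 − 6 = -84;  -529 − 84 = -613;  -2526 − 613 = -3139
-84 − 6 = -90;  -613 − 90 = -703;  -3139 − 703 = -3842
-90 − 6 = -96;  -703 − 96 = -799;  -3842 − 799 = -4641

-4641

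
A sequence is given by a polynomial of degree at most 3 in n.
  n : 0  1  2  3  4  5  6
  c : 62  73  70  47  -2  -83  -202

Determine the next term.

First differences: 11  -3  -23  -49  -81  -119
Second differences: -14  -20  -26  -32  -38
Third differences: -6  -6  -6  -6
Constant third difference = -6, so extend:
-38 − 6 = -44;  -119 − 44 = -163;  -202 − 163 = -365

-365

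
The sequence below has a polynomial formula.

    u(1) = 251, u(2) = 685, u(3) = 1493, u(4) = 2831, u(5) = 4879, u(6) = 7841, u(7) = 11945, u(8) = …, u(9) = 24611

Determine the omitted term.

Using the first 7 terms:
434  808  1338  2048  2962  4104
374  530  710  914  1142
156  180  204  228
24  24  24
Constant fourth difference = 24.
Extend forward: 228 + 24 = 252;  1142 + 252 = 1394;  4104 + 1394 = 5498;  11945 + 5498 = 17443

17443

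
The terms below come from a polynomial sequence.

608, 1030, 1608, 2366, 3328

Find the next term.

4518

422  578  758  962
156  180  204
24  24
Third differences constant at 24.
204 + 24 = 228;  962 + 228 = 1190;  3328 + 1190 = 4518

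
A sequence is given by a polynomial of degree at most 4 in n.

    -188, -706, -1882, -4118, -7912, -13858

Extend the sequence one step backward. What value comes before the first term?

First differences: -518, -1176, -2236, -3794, -5946
Second differences: -658, -1060, -1558, -2152
Third differences: -402, -498, -594
Fourth differences: -96, -96
The fourth differences are constant at -96.
Work back: -402 + 96 = -306;  -658 + 306 = -352;  -518 + 352 = -166;  -188 + 166 = -22

-22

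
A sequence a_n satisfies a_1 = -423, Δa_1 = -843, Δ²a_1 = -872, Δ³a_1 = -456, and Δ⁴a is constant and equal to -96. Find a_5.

-10947

Build the table forward from the leading diagonal:
Fourth differences: -96  -96  -96  -96  -96
Third differences: -456  -552  -648  -744  -840
Second differences: -872  -1328  -1880  -2528  -3272
First differences: -843  -1715  -3043  -4923  -7451
a: -423  -1266  -2981  -6024  -10947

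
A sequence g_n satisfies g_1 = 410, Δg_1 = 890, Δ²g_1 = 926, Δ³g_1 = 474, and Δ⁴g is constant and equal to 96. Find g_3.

3116

Build the table forward from the leading diagonal:
Δ⁴: 96, 96, 96
Δ³: 474, 570, 666
Δ²: 926, 1400, 1970
Δ: 890, 1816, 3216
g: 410, 1300, 3116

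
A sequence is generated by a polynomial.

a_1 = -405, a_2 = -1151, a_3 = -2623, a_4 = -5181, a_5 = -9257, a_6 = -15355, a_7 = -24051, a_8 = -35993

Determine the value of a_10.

-72567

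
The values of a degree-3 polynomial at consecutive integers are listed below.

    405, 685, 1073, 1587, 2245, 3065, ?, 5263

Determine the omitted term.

4065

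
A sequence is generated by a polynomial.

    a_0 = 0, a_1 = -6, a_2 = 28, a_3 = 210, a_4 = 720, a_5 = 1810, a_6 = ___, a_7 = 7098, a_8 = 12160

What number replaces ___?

3804

Using the first 6 terms:
First differences: -6  34  182  510  1090
Second differences: 40  148  328  580
Third differences: 108  180  252
Fourth differences: 72  72
Constant fourth difference = 72.
Extend forward: 252 + 72 = 324;  580 + 324 = 904;  1090 + 904 = 1994;  1810 + 1994 = 3804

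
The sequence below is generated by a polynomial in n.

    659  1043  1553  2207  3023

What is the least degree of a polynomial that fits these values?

3

384, 510, 654, 816
126, 144, 162
18, 18
The third differences are constant, so the polynomial has degree 3.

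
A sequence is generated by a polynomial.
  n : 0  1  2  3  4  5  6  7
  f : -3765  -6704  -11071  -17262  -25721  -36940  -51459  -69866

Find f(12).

First differences: -2939, -4367, -6191, -8459, -11219, -14519, -18407
Second differences: -1428, -1824, -2268, -2760, -3300, -3888
Third differences: -396, -444, -492, -540, -588
Fourth differences: -48, -48, -48, -48
The fourth differences are constant (-48).
-588 − 48 = -636;  -3888 − 636 = -4524;  -18407 − 4524 = -22931;  -69866 − 22931 = -92797
-636 − 48 = -684;  -4524 − 684 = -5208;  -22931 − 5208 = -28139;  -92797 − 28139 = -120936
-684 − 48 = -732;  -5208 − 732 = -5940;  -28139 − 5940 = -34079;  -120936 − 34079 = -155015
-732 − 48 = -780;  -5940 − 780 = -6720;  -34079 − 6720 = -40799;  -155015 − 40799 = -195814
-780 − 48 = -828;  -6720 − 828 = -7548;  -40799 − 7548 = -48347;  -195814 − 48347 = -244161

-244161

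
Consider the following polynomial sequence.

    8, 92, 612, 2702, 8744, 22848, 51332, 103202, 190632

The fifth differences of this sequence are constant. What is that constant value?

First differences: 84, 520, 2090, 6042, 14104, 28484, 51870, 87430
Second differences: 436, 1570, 3952, 8062, 14380, 23386, 35560
Third differences: 1134, 2382, 4110, 6318, 9006, 12174
Fourth differences: 1248, 1728, 2208, 2688, 3168
Fifth differences: 480, 480, 480, 480

480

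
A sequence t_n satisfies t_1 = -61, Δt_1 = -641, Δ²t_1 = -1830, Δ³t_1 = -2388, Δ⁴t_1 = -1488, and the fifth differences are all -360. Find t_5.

-24645

Build the table forward from the leading diagonal:
Fifth differences: -360, -360, -360, -360, -360
Fourth differences: -1488, -1848, -2208, -2568, -2928
Third differences: -2388, -3876, -5724, -7932, -10500
Second differences: -1830, -4218, -8094, -13818, -21750
First differences: -641, -2471, -6689, -14783, -28601
t: -61, -702, -3173, -9862, -24645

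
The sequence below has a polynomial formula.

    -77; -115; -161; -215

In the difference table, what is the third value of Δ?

-54

Δ: -38, -46, -54
Δ²: -8, -8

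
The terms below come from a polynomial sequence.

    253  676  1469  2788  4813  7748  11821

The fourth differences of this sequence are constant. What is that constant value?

24

D1: 423, 793, 1319, 2025, 2935, 4073
D2: 370, 526, 706, 910, 1138
D3: 156, 180, 204, 228
D4: 24, 24, 24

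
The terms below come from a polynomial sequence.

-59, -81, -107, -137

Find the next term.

D1: -22  -26  -30
D2: -4  -4
Second differences constant at -4.
-30 − 4 = -34;  -137 − 34 = -171

-171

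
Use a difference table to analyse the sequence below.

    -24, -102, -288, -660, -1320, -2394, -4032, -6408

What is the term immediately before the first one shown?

0

Δ: -78  -186  -372  -660  -1074  -1638  -2376
Δ²: -108  -186  -288  -414  -564  -738
Δ³: -78  -102  -126  -150  -174
Δ⁴: -24  -24  -24  -24
The fourth differences are constant at -24.
Work back: -78 + 24 = -54;  -108 + 54 = -54;  -78 + 54 = -24;  -24 + 24 = 0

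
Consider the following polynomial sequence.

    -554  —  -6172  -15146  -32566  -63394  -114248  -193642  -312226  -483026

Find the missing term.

-2098

Using the last 8 terms:
-8974  -17420  -30828  -50854  -79394  -118584  -170800
-8446  -13408  -20026  -28540  -39190  -52216
-4962  -6618  -8514  -10650  -13026
-1656  -1896  -2136  -2376
-240  -240  -240
Constant fifth difference = -240.
Extend backward: -1656 + 240 = -1416;  -4962 + 1416 = -3546;  -8446 + 3546 = -4900;  -8974 + 4900 = -4074;  -6172 + 4074 = -2098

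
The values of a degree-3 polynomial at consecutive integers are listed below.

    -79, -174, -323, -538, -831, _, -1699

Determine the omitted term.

-1214

Using the first 5 terms:
D1: -95  -149  -215  -293
D2: -54  -66  -78
D3: -12  -12
Constant third difference = -12.
Extend forward: -78 − 12 = -90;  -293 − 90 = -383;  -831 − 383 = -1214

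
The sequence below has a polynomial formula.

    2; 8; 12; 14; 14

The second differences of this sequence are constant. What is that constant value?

Δ: 6, 4, 2, 0
Δ²: -2, -2, -2

-2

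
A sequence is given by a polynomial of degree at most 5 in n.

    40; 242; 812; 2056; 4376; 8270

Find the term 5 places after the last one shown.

75500

D1: 202 , 570 , 1244 , 2320 , 3894
D2: 368 , 674 , 1076 , 1574
D3: 306 , 402 , 498
D4: 96 , 96
The fourth differences are constant (96).
498 + 96 = 594;  1574 + 594 = 2168;  3894 + 2168 = 6062;  8270 + 6062 = 14332
594 + 96 = 690;  2168 + 690 = 2858;  6062 + 2858 = 8920;  14332 + 8920 = 23252
690 + 96 = 786;  2858 + 786 = 3644;  8920 + 3644 = 12564;  23252 + 12564 = 35816
786 + 96 = 882;  3644 + 882 = 4526;  12564 + 4526 = 17090;  35816 + 17090 = 52906
882 + 96 = 978;  4526 + 978 = 5504;  17090 + 5504 = 22594;  52906 + 22594 = 75500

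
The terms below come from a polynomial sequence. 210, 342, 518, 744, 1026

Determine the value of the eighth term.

2268

First differences: 132 , 176 , 226 , 282
Second differences: 44 , 50 , 56
Third differences: 6 , 6
Third differences constant at 6.
56 + 6 = 62;  282 + 62 = 344;  1026 + 344 = 1370
62 + 6 = 68;  344 + 68 = 412;  1370 + 412 = 1782
68 + 6 = 74;  412 + 74 = 486;  1782 + 486 = 2268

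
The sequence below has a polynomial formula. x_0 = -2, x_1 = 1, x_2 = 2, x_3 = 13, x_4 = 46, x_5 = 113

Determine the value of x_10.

Δ: 3  1  11  33  67
Δ²: -2  10  22  34
Δ³: 12  12  12
The third differences are constant (12).
34 + 12 = 46;  67 + 46 = 113;  113 + 113 = 226
46 + 12 = 58;  113 + 58 = 171;  226 + 171 = 397
58 + 12 = 70;  171 + 70 = 241;  397 + 241 = 638
70 + 12 = 82;  241 + 82 = 323;  638 + 323 = 961
82 + 12 = 94;  323 + 94 = 417;  961 + 417 = 1378

1378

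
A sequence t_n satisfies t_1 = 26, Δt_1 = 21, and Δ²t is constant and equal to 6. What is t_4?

Build the table forward from the leading diagonal:
D2: 6, 6, 6, 6
D1: 21, 27, 33, 39
t: 26, 47, 74, 107

107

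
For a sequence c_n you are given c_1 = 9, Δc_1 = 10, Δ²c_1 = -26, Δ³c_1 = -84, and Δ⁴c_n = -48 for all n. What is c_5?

-491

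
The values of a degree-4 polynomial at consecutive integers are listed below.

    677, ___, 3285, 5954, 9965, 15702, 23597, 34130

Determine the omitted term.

1622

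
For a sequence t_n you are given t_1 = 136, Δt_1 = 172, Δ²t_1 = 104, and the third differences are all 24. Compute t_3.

Build the table forward from the leading diagonal:
Δ³: 24  24  24
Δ²: 104  128  152
Δ: 172  276  404
t: 136  308  584

584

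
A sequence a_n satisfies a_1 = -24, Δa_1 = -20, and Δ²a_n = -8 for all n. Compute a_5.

-152

Build the table forward from the leading diagonal:
Second differences: -8, -8, -8, -8, -8
First differences: -20, -28, -36, -44, -52
a: -24, -44, -72, -108, -152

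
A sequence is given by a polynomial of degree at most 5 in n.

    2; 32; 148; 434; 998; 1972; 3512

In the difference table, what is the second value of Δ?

Δ: 30, 116, 286, 564, 974, 1540
Δ²: 86, 170, 278, 410, 566
Δ³: 84, 108, 132, 156
Δ⁴: 24, 24, 24

116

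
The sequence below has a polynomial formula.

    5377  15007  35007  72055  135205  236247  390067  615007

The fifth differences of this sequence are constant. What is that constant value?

360

D1: 9630, 20000, 37048, 63150, 101042, 153820, 224940
D2: 10370, 17048, 26102, 37892, 52778, 71120
D3: 6678, 9054, 11790, 14886, 18342
D4: 2376, 2736, 3096, 3456
D5: 360, 360, 360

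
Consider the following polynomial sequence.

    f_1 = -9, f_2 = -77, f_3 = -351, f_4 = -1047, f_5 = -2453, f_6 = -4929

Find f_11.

Δ: -68, -274, -696, -1406, -2476
Δ²: -206, -422, -710, -1070
Δ³: -216, -288, -360
Δ⁴: -72, -72
The fourth differences are constant (-72).
-360 − 72 = -432;  -1070 − 432 = -1502;  -2476 − 1502 = -3978;  -4929 − 3978 = -8907
-432 − 72 = -504;  -1502 − 504 = -2006;  -3978 − 2006 = -5984;  -8907 − 5984 = -14891
-504 − 72 = -576;  -2006 − 576 = -2582;  -5984 − 2582 = -8566;  -14891 − 8566 = -23457
-576 − 72 = -648;  -2582 − 648 = -3230;  -8566 − 3230 = -11796;  -23457 − 11796 = -35253
-648 − 72 = -720;  -3230 − 720 = -3950;  -11796 − 3950 = -15746;  -35253 − 15746 = -50999

-50999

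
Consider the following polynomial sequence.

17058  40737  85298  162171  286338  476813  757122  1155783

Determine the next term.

1706786

First differences: 23679 , 44561 , 76873 , 124167 , 190475 , 280309 , 398661
Second differences: 20882 , 32312 , 47294 , 66308 , 89834 , 118352
Third differences: 11430 , 14982 , 19014 , 23526 , 28518
Fourth differences: 3552 , 4032 , 4512 , 4992
Fifth differences: 480 , 480 , 480
Constant fifth difference = 480, so extend:
4992 + 480 = 5472;  28518 + 5472 = 33990;  118352 + 33990 = 152342;  398661 + 152342 = 551003;  1155783 + 551003 = 1706786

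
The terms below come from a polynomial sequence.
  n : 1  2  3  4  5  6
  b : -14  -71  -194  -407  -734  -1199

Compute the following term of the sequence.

-1826

-57 , -123 , -213 , -327 , -465
-66 , -90 , -114 , -138
-24 , -24 , -24
The third differences are constant (-24).
-138 − 24 = -162;  -465 − 162 = -627;  -1199 − 627 = -1826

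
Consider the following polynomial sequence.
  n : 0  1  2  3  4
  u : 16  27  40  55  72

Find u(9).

187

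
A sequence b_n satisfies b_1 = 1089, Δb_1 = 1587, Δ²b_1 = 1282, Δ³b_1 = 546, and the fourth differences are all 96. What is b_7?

42201

Build the table forward from the leading diagonal:
D4: 96, 96, 96, 96, 96, 96, 96
D3: 546, 642, 738, 834, 930, 1026, 1122
D2: 1282, 1828, 2470, 3208, 4042, 4972, 5998
D1: 1587, 2869, 4697, 7167, 10375, 14417, 19389
b: 1089, 2676, 5545, 10242, 17409, 27784, 42201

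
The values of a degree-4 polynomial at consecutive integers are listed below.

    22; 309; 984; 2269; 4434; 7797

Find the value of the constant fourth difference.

First differences: 287, 675, 1285, 2165, 3363
Second differences: 388, 610, 880, 1198
Third differences: 222, 270, 318
Fourth differences: 48, 48

48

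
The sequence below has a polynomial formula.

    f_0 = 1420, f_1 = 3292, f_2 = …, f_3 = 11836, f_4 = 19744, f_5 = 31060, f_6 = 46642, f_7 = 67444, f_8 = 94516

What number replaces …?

6574

Using the last 6 terms:
7908  11316  15582  20802  27072
3408  4266  5220  6270
858  954  1050
96  96
Constant fourth difference = 96.
Extend backward: 858 − 96 = 762;  3408 − 762 = 2646;  7908 − 2646 = 5262;  11836 − 5262 = 6574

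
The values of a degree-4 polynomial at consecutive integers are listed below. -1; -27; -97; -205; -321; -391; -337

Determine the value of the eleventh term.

Δ: -26 , -70 , -108 , -116 , -70 , 54
Δ²: -44 , -38 , -8 , 46 , 124
Δ³: 6 , 30 , 54 , 78
Δ⁴: 24 , 24 , 24
The fourth differences are constant (24).
78 + 24 = 102;  124 + 102 = 226;  54 + 226 = 280;  -337 + 280 = -57
102 + 24 = 126;  226 + 126 = 352;  280 + 352 = 632;  -57 + 632 = 575
126 + 24 = 150;  352 + 150 = 502;  632 + 502 = 1134;  575 + 1134 = 1709
150 + 24 = 174;  502 + 174 = 676;  1134 + 676 = 1810;  1709 + 1810 = 3519

3519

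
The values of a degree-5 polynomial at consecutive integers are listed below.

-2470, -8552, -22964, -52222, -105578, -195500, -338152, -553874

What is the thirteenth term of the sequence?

-3793234

First differences: -6082 , -14412 , -29258 , -53356 , -89922 , -142652 , -215722
Second differences: -8330 , -14846 , -24098 , -36566 , -52730 , -73070
Third differences: -6516 , -9252 , -12468 , -16164 , -20340
Fourth differences: -2736 , -3216 , -3696 , -4176
Fifth differences: -480 , -480 , -480
Fifth differences constant at -480.
-4176 − 480 = -4656;  -20340 − 4656 = -24996;  -73070 − 24996 = -98066;  -215722 − 98066 = -313788;  -553874 − 313788 = -867662
-4656 − 480 = -5136;  -24996 − 5136 = -30132;  -98066 − 30132 = -128198;  -313788 − 128198 = -441986;  -867662 − 441986 = -1309648
-5136 − 480 = -5616;  -30132 − 5616 = -35748;  -128198 − 35748 = -163946;  -441986 − 163946 = -605932;  -1309648 − 605932 = -1915580
-5616 − 480 = -6096;  -35748 − 6096 = -41844;  -163946 − 41844 = -205790;  -605932 − 205790 = -811722;  -1915580 − 811722 = -2727302
-6096 − 480 = -6576;  -41844 − 6576 = -48420;  -205790 − 48420 = -254210;  -811722 − 254210 = -1065932;  -2727302 − 1065932 = -3793234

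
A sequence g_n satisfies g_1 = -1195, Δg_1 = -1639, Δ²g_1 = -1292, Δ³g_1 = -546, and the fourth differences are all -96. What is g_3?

-5765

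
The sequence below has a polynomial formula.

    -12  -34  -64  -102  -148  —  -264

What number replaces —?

-202

Using the first 5 terms:
First differences: -22, -30, -38, -46
Second differences: -8, -8, -8
Constant second difference = -8.
Extend forward: -46 − 8 = -54;  -148 − 54 = -202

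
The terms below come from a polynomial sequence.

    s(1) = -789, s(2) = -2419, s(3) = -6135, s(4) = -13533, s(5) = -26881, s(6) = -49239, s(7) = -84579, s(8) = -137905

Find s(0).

-201

First differences: -1630  -3716  -7398  -13348  -22358  -35340  -53326
Second differences: -2086  -3682  -5950  -9010  -12982  -17986
Third differences: -1596  -2268  -3060  -3972  -5004
Fourth differences: -672  -792  -912  -1032
Fifth differences: -120  -120  -120
The fifth differences are constant at -120.
Work back: -672 + 120 = -552;  -1596 + 552 = -1044;  -2086 + 1044 = -1042;  -1630 + 1042 = -588;  -789 + 588 = -201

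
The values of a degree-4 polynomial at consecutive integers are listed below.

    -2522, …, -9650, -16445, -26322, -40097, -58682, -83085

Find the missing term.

-5217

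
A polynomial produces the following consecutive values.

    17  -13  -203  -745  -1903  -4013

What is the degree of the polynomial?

D1: -30, -190, -542, -1158, -2110
D2: -160, -352, -616, -952
D3: -192, -264, -336
D4: -72, -72
The fourth differences are constant, so the polynomial has degree 4.

4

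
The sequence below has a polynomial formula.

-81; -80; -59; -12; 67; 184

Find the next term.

First differences: 1 , 21 , 47 , 79 , 117
Second differences: 20 , 26 , 32 , 38
Third differences: 6 , 6 , 6
Third differences constant at 6.
38 + 6 = 44;  117 + 44 = 161;  184 + 161 = 345

345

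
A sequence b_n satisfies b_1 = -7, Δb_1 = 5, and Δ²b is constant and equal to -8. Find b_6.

-62

Build the table forward from the leading diagonal:
Δ²: -8  -8  -8  -8  -8  -8
Δ: 5  -3  -11  -19  -27  -35
b: -7  -2  -5  -16  -35  -62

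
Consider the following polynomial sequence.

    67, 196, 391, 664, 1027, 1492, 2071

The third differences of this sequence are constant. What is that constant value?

Δ: 129, 195, 273, 363, 465, 579
Δ²: 66, 78, 90, 102, 114
Δ³: 12, 12, 12, 12

12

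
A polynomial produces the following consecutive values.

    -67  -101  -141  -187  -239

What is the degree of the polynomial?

2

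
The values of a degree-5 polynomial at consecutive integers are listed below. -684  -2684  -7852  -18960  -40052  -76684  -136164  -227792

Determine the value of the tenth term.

-2000 , -5168 , -11108 , -21092 , -36632 , -59480 , -91628
-3168 , -5940 , -9984 , -15540 , -22848 , -32148
-2772 , -4044 , -5556 , -7308 , -9300
-1272 , -1512 , -1752 , -1992
-240 , -240 , -240
Constant fifth difference = -240, so extend:
-1992 − 240 = -2232;  -9300 − 2232 = -11532;  -32148 − 11532 = -43680;  -91628 − 43680 = -135308;  -227792 − 135308 = -363100
-2232 − 240 = -2472;  -11532 − 2472 = -14004;  -43680 − 14004 = -57684;  -135308 − 57684 = -192992;  -363100 − 192992 = -556092

-556092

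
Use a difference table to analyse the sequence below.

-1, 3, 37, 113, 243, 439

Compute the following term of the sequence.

713

4 , 34 , 76 , 130 , 196
30 , 42 , 54 , 66
12 , 12 , 12
Third differences constant at 12.
66 + 12 = 78;  196 + 78 = 274;  439 + 274 = 713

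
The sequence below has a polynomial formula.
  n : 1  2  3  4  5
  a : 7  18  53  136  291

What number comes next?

542

Δ: 11, 35, 83, 155
Δ²: 24, 48, 72
Δ³: 24, 24
Constant third difference = 24, so extend:
72 + 24 = 96;  155 + 96 = 251;  291 + 251 = 542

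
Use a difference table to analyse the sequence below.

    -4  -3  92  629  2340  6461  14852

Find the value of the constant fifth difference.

120

D1: 1, 95, 537, 1711, 4121, 8391
D2: 94, 442, 1174, 2410, 4270
D3: 348, 732, 1236, 1860
D4: 384, 504, 624
D5: 120, 120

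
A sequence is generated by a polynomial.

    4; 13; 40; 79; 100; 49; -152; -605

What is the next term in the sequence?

-1436

D1: 9  27  39  21  -51  -201  -453
D2: 18  12  -18  -72  -150  -252
D3: -6  -30  -54  -78  -102
D4: -24  -24  -24  -24
Fourth differences constant at -24.
-102 − 24 = -126;  -252 − 126 = -378;  -453 − 378 = -831;  -605 − 831 = -1436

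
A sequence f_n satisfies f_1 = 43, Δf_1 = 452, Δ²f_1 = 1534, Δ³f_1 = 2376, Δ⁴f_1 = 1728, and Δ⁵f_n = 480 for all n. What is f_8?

189141

Build the table forward from the leading diagonal:
Δ⁵: 480  480  480  480  480  480  480  480
Δ⁴: 1728  2208  2688  3168  3648  4128  4608  5088
Δ³: 2376  4104  6312  9000  12168  15816  19944  24552
Δ²: 1534  3910  8014  14326  23326  35494  51310  71254
Δ: 452  1986  5896  13910  28236  51562  87056  138366
f: 43  495  2481  8377  22287  50523  102085  189141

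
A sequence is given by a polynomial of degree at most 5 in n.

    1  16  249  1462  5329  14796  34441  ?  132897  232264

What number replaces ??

Using the first 7 terms:
Δ: 15  233  1213  3867  9467  19645
Δ²: 218  980  2654  5600  10178
Δ³: 762  1674  2946  4578
Δ⁴: 912  1272  1632
Δ⁵: 360  360
Constant fifth difference = 360.
Extend forward: 1632 + 360 = 1992;  4578 + 1992 = 6570;  10178 + 6570 = 16748;  19645 + 16748 = 36393;  34441 + 36393 = 70834

70834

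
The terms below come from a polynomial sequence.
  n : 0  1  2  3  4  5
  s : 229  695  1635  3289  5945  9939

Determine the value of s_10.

65099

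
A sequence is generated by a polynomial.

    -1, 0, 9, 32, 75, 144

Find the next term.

245

Δ: 1, 9, 23, 43, 69
Δ²: 8, 14, 20, 26
Δ³: 6, 6, 6
Constant third difference = 6, so extend:
26 + 6 = 32;  69 + 32 = 101;  144 + 101 = 245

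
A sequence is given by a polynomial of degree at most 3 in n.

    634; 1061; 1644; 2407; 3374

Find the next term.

Δ: 427, 583, 763, 967
Δ²: 156, 180, 204
Δ³: 24, 24
Constant third difference = 24, so extend:
204 + 24 = 228;  967 + 228 = 1195;  3374 + 1195 = 4569

4569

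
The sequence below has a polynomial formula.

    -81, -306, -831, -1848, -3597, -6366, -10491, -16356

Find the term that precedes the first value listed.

-12

D1: -225, -525, -1017, -1749, -2769, -4125, -5865
D2: -300, -492, -732, -1020, -1356, -1740
D3: -192, -240, -288, -336, -384
D4: -48, -48, -48, -48
The fourth differences are constant at -48.
Work back: -192 + 48 = -144;  -300 + 144 = -156;  -225 + 156 = -69;  -81 + 69 = -12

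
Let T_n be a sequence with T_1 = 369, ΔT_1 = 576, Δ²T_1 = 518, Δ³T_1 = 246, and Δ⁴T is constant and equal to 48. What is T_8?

25569

Build the table forward from the leading diagonal:
Fourth differences: 48, 48, 48, 48, 48, 48, 48, 48
Third differences: 246, 294, 342, 390, 438, 486, 534, 582
Second differences: 518, 764, 1058, 1400, 1790, 2228, 2714, 3248
First differences: 576, 1094, 1858, 2916, 4316, 6106, 8334, 11048
T: 369, 945, 2039, 3897, 6813, 11129, 17235, 25569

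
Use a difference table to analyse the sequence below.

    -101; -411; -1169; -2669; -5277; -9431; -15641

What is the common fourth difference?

-72

First differences: -310, -758, -1500, -2608, -4154, -6210
Second differences: -448, -742, -1108, -1546, -2056
Third differences: -294, -366, -438, -510
Fourth differences: -72, -72, -72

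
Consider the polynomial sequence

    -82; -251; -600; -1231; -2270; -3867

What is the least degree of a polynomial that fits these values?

-169, -349, -631, -1039, -1597
-180, -282, -408, -558
-102, -126, -150
-24, -24
The fourth differences are constant, so the polynomial has degree 4.

4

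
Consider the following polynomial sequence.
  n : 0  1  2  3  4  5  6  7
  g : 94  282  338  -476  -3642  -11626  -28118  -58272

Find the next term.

-108946

188, 56, -814, -3166, -7984, -16492, -30154
-132, -870, -2352, -4818, -8508, -13662
-738, -1482, -2466, -3690, -5154
-744, -984, -1224, -1464
-240, -240, -240
Fifth differences constant at -240.
-1464 − 240 = -1704;  -5154 − 1704 = -6858;  -13662 − 6858 = -20520;  -30154 − 20520 = -50674;  -58272 − 50674 = -108946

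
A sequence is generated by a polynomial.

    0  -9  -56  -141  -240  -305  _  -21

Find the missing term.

Using the first 6 terms:
-9  -47  -85  -99  -65
-38  -38  -14  34
0  24  48
24  24
Constant fourth difference = 24.
Extend forward: 48 + 24 = 72;  34 + 72 = 106;  -65 + 106 = 41;  -305 + 41 = -264

-264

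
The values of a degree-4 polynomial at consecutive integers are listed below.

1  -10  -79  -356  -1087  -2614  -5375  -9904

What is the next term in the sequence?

-16831

D1: -11, -69, -277, -731, -1527, -2761, -4529
D2: -58, -208, -454, -796, -1234, -1768
D3: -150, -246, -342, -438, -534
D4: -96, -96, -96, -96
The fourth differences are constant (-96).
-534 − 96 = -630;  -1768 − 630 = -2398;  -4529 − 2398 = -6927;  -9904 − 6927 = -16831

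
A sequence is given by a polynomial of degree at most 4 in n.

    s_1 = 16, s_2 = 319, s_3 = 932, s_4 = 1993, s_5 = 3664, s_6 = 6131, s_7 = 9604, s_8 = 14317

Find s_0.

-91

303  613  1061  1671  2467  3473  4713
310  448  610  796  1006  1240
138  162  186  210  234
24  24  24  24
The fourth differences are constant at 24.
Work back: 138 − 24 = 114;  310 − 114 = 196;  303 − 196 = 107;  16 − 107 = -91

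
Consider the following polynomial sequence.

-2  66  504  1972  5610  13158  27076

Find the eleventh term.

227568

First differences: 68 , 438 , 1468 , 3638 , 7548 , 13918
Second differences: 370 , 1030 , 2170 , 3910 , 6370
Third differences: 660 , 1140 , 1740 , 2460
Fourth differences: 480 , 600 , 720
Fifth differences: 120 , 120
Fifth differences constant at 120.
720 + 120 = 840;  2460 + 840 = 3300;  6370 + 3300 = 9670;  13918 + 9670 = 23588;  27076 + 23588 = 50664
840 + 120 = 960;  3300 + 960 = 4260;  9670 + 4260 = 13930;  23588 + 13930 = 37518;  50664 + 37518 = 88182
960 + 120 = 1080;  4260 + 1080 = 5340;  13930 + 5340 = 19270;  37518 + 19270 = 56788;  88182 + 56788 = 144970
1080 + 120 = 1200;  5340 + 1200 = 6540;  19270 + 6540 = 25810;  56788 + 25810 = 82598;  144970 + 82598 = 227568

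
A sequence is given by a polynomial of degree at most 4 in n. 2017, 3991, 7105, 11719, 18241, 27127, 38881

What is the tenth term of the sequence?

D1: 1974, 3114, 4614, 6522, 8886, 11754
D2: 1140, 1500, 1908, 2364, 2868
D3: 360, 408, 456, 504
D4: 48, 48, 48
Fourth differences constant at 48.
504 + 48 = 552;  2868 + 552 = 3420;  11754 + 3420 = 15174;  38881 + 15174 = 54055
552 + 48 = 600;  3420 + 600 = 4020;  15174 + 4020 = 19194;  54055 + 19194 = 73249
600 + 48 = 648;  4020 + 648 = 4668;  19194 + 4668 = 23862;  73249 + 23862 = 97111

97111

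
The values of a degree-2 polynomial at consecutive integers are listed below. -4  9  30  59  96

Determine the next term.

141

First differences: 13, 21, 29, 37
Second differences: 8, 8, 8
Second differences constant at 8.
37 + 8 = 45;  96 + 45 = 141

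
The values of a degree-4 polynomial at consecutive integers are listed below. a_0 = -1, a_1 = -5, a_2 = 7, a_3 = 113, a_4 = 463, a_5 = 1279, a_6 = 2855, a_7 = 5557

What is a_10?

25159

-4, 12, 106, 350, 816, 1576, 2702
16, 94, 244, 466, 760, 1126
78, 150, 222, 294, 366
72, 72, 72, 72
The fourth differences are constant (72).
366 + 72 = 438;  1126 + 438 = 1564;  2702 + 1564 = 4266;  5557 + 4266 = 9823
438 + 72 = 510;  1564 + 510 = 2074;  4266 + 2074 = 6340;  9823 + 6340 = 16163
510 + 72 = 582;  2074 + 582 = 2656;  6340 + 2656 = 8996;  16163 + 8996 = 25159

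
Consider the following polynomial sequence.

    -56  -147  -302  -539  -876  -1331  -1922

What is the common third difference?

D1: -91, -155, -237, -337, -455, -591
D2: -64, -82, -100, -118, -136
D3: -18, -18, -18, -18

-18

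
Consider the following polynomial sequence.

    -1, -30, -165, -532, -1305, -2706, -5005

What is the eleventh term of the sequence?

-29 , -135 , -367 , -773 , -1401 , -2299
-106 , -232 , -406 , -628 , -898
-126 , -174 , -222 , -270
-48 , -48 , -48
Fourth differences constant at -48.
-270 − 48 = -318;  -898 − 318 = -1216;  -2299 − 1216 = -3515;  -5005 − 3515 = -8520
-318 − 48 = -366;  -1216 − 366 = -1582;  -3515 − 1582 = -5097;  -8520 − 5097 = -13617
-366 − 48 = -414;  -1582 − 414 = -1996;  -5097 − 1996 = -7093;  -13617 − 7093 = -20710
-414 − 48 = -462;  -1996 − 462 = -2458;  -7093 − 2458 = -9551;  -20710 − 9551 = -30261

-30261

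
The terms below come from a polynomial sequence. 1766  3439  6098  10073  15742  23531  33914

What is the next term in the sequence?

1673  2659  3975  5669  7789  10383
986  1316  1694  2120  2594
330  378  426  474
48  48  48
The fourth differences are constant (48).
474 + 48 = 522;  2594 + 522 = 3116;  10383 + 3116 = 13499;  33914 + 13499 = 47413

47413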